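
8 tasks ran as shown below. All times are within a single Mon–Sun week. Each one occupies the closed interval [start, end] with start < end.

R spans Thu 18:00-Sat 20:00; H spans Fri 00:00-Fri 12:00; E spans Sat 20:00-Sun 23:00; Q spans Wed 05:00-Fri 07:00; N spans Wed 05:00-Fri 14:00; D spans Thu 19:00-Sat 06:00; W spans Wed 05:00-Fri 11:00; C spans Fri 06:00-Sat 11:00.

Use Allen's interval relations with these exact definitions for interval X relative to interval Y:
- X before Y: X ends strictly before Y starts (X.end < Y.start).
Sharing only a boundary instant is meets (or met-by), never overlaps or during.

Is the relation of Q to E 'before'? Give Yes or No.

Q = [Wed 05:00, Fri 07:00], E = [Sat 20:00, Sun 23:00].
Actual relation of Q to E: before.
Asked whether 'before' holds → Yes.

Yes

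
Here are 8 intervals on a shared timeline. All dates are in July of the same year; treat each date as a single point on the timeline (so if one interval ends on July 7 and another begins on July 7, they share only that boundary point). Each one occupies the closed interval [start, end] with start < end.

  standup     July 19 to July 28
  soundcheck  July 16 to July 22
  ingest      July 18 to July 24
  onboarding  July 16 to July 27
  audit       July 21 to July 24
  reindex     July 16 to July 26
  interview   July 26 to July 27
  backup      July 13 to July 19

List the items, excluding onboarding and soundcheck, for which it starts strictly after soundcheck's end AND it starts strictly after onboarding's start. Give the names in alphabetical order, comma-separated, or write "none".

interview

Conditions: its start is strictly after soundcheck's end (X.start > July 22) AND its start is strictly after onboarding's start (X.start > July 16).
audit: start July 21 > July 22? ✗; start July 21 > July 16? ✓ → no.
backup: start July 13 > July 22? ✗; start July 13 > July 16? ✗ → no.
ingest: start July 18 > July 22? ✗; start July 18 > July 16? ✓ → no.
interview: start July 26 > July 22? ✓; start July 26 > July 16? ✓ → yes.
reindex: start July 16 > July 22? ✗; start July 16 > July 16? ✗ → no.
standup: start July 19 > July 22? ✗; start July 19 > July 16? ✓ → no.
Result: interview.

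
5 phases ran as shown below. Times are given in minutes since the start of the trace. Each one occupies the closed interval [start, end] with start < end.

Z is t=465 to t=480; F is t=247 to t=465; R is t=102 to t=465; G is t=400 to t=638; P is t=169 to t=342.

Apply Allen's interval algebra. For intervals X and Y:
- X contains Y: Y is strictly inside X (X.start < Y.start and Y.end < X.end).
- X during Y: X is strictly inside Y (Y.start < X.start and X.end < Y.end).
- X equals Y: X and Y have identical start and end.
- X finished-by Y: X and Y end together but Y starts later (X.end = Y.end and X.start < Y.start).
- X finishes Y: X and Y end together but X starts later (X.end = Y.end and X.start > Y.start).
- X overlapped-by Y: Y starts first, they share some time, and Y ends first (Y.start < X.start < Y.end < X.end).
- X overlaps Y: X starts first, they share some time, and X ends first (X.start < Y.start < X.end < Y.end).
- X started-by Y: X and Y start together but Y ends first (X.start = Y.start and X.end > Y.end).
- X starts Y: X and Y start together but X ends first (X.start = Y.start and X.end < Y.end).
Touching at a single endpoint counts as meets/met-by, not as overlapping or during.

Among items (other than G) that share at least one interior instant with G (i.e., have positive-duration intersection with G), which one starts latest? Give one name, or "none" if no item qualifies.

Z

Target G = [t=400, t=638].
F [t=247, t=465] → overlaps → candidate.
P [t=169, t=342] → before → excluded.
R [t=102, t=465] → overlaps → candidate.
Z [t=465, t=480] → during → candidate.
Among candidates, latest start is t=465 → Z.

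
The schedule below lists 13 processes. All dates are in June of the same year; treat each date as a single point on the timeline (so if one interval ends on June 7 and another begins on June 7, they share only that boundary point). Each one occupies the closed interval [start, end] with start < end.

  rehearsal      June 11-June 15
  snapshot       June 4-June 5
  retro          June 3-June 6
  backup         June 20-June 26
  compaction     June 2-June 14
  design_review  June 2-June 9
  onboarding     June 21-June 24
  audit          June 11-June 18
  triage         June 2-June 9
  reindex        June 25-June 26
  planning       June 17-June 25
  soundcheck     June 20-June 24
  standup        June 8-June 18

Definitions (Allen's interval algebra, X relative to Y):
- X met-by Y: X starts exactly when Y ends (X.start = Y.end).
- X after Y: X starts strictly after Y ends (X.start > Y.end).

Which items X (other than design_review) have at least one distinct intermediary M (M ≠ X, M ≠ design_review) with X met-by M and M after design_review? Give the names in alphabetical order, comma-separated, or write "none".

reindex

Target design_review = [June 2, June 9].
Intermediaries M with M after design_review: audit, backup, onboarding, planning, rehearsal, reindex, soundcheck.
Via audit — items with X met-by audit: none.
Via backup — items with X met-by backup: none.
Via onboarding — items with X met-by onboarding: none.
Via planning — items with X met-by planning: reindex.
Via rehearsal — items with X met-by rehearsal: none.
Via reindex — items with X met-by reindex: none.
Via soundcheck — items with X met-by soundcheck: none.
Union: reindex.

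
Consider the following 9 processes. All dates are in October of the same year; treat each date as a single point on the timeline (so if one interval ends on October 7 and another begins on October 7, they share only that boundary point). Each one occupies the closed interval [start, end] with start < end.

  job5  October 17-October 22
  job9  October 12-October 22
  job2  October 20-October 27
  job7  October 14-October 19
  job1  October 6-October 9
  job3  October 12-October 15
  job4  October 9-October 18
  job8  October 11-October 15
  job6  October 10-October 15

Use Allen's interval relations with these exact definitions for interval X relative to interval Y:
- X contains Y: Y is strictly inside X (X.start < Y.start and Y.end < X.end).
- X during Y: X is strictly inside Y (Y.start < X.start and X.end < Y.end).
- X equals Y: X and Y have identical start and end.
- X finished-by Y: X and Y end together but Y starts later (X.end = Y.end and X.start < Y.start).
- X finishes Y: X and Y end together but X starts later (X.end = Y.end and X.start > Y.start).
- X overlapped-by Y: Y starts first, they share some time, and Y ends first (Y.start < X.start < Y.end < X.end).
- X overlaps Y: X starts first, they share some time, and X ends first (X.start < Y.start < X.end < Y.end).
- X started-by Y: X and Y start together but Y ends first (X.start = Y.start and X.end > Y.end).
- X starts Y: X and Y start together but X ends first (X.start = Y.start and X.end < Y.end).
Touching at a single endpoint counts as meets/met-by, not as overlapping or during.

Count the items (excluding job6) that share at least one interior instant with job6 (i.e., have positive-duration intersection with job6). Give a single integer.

Target job6 = [October 10, October 15].
job1 [October 6, October 9] → before → no.
job2 [October 20, October 27] → after → no.
job3 [October 12, October 15] → finishes → counts.
job4 [October 9, October 18] → contains → counts.
job5 [October 17, October 22] → after → no.
job7 [October 14, October 19] → overlapped-by → counts.
job8 [October 11, October 15] → finishes → counts.
job9 [October 12, October 22] → overlapped-by → counts.
Total: 5.

5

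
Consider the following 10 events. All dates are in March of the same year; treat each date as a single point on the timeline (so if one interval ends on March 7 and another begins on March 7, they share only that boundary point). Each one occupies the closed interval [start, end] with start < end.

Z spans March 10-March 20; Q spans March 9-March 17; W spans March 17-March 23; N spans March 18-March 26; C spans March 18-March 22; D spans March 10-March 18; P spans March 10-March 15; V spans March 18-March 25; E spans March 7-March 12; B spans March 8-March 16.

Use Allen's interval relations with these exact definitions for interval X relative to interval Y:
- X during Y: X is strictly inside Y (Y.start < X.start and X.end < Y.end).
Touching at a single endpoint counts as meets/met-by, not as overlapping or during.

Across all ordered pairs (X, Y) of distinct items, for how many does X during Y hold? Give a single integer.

3

Checking all 90 ordered pairs for relation 'during'; matching pairs in alphabetical order:
(C, W): C during W ✓
(P, B): P during B ✓
(P, Q): P during Q ✓
Count: 3.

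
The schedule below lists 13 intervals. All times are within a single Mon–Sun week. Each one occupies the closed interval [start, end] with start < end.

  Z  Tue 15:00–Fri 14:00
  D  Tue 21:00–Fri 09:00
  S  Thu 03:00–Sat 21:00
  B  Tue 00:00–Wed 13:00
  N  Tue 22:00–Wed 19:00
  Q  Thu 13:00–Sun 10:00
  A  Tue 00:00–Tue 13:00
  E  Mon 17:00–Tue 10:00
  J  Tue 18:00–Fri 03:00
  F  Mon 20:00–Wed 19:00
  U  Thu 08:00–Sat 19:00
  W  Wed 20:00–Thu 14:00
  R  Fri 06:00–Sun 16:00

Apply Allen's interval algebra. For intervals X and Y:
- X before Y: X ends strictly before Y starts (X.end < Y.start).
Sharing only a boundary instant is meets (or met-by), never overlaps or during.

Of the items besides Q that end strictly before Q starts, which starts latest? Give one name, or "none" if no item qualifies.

N

Target Q = [Thu 13:00, Sun 10:00].
A [Tue 00:00, Tue 13:00] → before → candidate.
B [Tue 00:00, Wed 13:00] → before → candidate.
D [Tue 21:00, Fri 09:00] → overlaps → excluded.
E [Mon 17:00, Tue 10:00] → before → candidate.
F [Mon 20:00, Wed 19:00] → before → candidate.
J [Tue 18:00, Fri 03:00] → overlaps → excluded.
N [Tue 22:00, Wed 19:00] → before → candidate.
R [Fri 06:00, Sun 16:00] → overlapped-by → excluded.
S [Thu 03:00, Sat 21:00] → overlaps → excluded.
U [Thu 08:00, Sat 19:00] → overlaps → excluded.
W [Wed 20:00, Thu 14:00] → overlaps → excluded.
Z [Tue 15:00, Fri 14:00] → overlaps → excluded.
Among candidates, latest start is Tue 22:00 → N.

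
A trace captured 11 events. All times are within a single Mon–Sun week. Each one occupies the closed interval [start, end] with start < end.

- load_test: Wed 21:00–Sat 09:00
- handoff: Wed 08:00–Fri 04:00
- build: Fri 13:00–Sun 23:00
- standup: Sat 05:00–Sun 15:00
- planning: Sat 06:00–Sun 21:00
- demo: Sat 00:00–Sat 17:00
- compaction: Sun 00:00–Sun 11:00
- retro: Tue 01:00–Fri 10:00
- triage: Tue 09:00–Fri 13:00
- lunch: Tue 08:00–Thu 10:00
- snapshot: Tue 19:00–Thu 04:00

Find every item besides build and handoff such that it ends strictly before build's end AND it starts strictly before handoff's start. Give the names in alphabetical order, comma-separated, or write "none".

lunch, retro, snapshot, triage

Conditions: its end is strictly before build's end (X.end < Sun 23:00) AND its start is strictly before handoff's start (X.start < Wed 08:00).
compaction: end Sun 11:00 < Sun 23:00? ✓; start Sun 00:00 < Wed 08:00? ✗ → no.
demo: end Sat 17:00 < Sun 23:00? ✓; start Sat 00:00 < Wed 08:00? ✗ → no.
load_test: end Sat 09:00 < Sun 23:00? ✓; start Wed 21:00 < Wed 08:00? ✗ → no.
lunch: end Thu 10:00 < Sun 23:00? ✓; start Tue 08:00 < Wed 08:00? ✓ → yes.
planning: end Sun 21:00 < Sun 23:00? ✓; start Sat 06:00 < Wed 08:00? ✗ → no.
retro: end Fri 10:00 < Sun 23:00? ✓; start Tue 01:00 < Wed 08:00? ✓ → yes.
snapshot: end Thu 04:00 < Sun 23:00? ✓; start Tue 19:00 < Wed 08:00? ✓ → yes.
standup: end Sun 15:00 < Sun 23:00? ✓; start Sat 05:00 < Wed 08:00? ✗ → no.
triage: end Fri 13:00 < Sun 23:00? ✓; start Tue 09:00 < Wed 08:00? ✓ → yes.
Result: lunch, retro, snapshot, triage.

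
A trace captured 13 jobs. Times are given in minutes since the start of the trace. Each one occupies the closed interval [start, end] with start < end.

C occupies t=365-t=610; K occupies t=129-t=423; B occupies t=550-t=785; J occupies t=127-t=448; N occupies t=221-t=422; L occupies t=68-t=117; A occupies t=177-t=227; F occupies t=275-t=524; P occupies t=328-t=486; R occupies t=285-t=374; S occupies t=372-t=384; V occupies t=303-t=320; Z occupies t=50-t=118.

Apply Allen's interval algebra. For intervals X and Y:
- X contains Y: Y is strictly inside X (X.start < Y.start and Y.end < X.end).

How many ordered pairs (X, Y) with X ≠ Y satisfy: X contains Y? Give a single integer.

Checking all 156 ordered pairs for relation 'contains'; matching pairs in alphabetical order:
(C, S): C contains S ✓
(F, P): F contains P ✓
(F, R): F contains R ✓
(F, S): F contains S ✓
(F, V): F contains V ✓
(J, A): J contains A ✓
(J, K): J contains K ✓
(J, N): J contains N ✓
(J, R): J contains R ✓
(J, S): J contains S ✓
(J, V): J contains V ✓
(K, A): K contains A ✓
(K, N): K contains N ✓
(K, R): K contains R ✓
(K, S): K contains S ✓
(K, V): K contains V ✓
(N, R): N contains R ✓
(N, S): N contains S ✓
(N, V): N contains V ✓
(P, S): P contains S ✓
(R, V): R contains V ✓
(Z, L): Z contains L ✓
Count: 22.

22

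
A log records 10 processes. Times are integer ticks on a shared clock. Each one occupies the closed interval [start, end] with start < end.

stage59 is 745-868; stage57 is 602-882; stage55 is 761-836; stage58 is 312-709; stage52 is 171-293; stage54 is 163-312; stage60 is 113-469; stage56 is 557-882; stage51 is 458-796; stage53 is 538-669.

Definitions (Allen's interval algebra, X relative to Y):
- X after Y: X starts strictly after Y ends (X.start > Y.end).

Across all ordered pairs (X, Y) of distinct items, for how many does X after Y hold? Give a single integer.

22

Checking all 90 ordered pairs for relation 'after'; matching pairs in alphabetical order:
(stage51, stage52): stage51 after stage52 ✓
(stage51, stage54): stage51 after stage54 ✓
(stage53, stage52): stage53 after stage52 ✓
(stage53, stage54): stage53 after stage54 ✓
(stage53, stage60): stage53 after stage60 ✓
(stage55, stage52): stage55 after stage52 ✓
(stage55, stage53): stage55 after stage53 ✓
(stage55, stage54): stage55 after stage54 ✓
(stage55, stage58): stage55 after stage58 ✓
(stage55, stage60): stage55 after stage60 ✓
(stage56, stage52): stage56 after stage52 ✓
(stage56, stage54): stage56 after stage54 ✓
(stage56, stage60): stage56 after stage60 ✓
(stage57, stage52): stage57 after stage52 ✓
(stage57, stage54): stage57 after stage54 ✓
(stage57, stage60): stage57 after stage60 ✓
(stage58, stage52): stage58 after stage52 ✓
(stage59, stage52): stage59 after stage52 ✓
(stage59, stage53): stage59 after stage53 ✓
(stage59, stage54): stage59 after stage54 ✓
(stage59, stage58): stage59 after stage58 ✓
(stage59, stage60): stage59 after stage60 ✓
Count: 22.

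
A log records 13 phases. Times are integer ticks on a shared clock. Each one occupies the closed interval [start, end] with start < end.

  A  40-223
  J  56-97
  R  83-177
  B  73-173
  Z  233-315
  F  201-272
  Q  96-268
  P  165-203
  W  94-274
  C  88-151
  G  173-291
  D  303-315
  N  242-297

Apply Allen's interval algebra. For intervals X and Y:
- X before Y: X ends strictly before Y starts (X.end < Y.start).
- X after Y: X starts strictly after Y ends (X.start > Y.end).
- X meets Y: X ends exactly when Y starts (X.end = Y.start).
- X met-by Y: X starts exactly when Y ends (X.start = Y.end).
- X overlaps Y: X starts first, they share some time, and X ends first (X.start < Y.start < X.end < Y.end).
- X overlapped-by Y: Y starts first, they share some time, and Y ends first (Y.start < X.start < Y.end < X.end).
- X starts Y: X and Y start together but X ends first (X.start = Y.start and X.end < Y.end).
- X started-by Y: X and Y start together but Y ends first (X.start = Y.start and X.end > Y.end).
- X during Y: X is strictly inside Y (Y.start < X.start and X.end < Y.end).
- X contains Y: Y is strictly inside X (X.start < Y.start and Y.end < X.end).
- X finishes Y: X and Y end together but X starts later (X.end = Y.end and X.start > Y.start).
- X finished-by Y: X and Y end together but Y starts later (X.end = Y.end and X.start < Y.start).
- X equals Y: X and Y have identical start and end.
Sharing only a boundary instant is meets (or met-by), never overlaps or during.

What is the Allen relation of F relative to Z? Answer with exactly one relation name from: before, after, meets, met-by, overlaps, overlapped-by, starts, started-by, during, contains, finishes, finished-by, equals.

F = [201, 272]; Z = [233, 315].
Compare endpoints: F.start < Z.start, F.start < Z.end, F.end > Z.start, F.end < Z.end.
That pattern is 'overlaps'.

overlaps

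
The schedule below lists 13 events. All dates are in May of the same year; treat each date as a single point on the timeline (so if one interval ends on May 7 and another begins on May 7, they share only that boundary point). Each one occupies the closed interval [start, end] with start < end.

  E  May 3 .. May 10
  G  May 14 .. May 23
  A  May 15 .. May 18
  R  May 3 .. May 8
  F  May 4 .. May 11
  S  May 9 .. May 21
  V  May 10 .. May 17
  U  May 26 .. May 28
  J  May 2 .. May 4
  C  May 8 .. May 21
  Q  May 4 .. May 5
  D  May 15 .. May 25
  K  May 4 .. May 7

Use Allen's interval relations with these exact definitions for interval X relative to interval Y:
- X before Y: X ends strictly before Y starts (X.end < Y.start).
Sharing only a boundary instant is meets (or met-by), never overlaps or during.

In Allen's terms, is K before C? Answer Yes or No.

Yes

K = [May 4, May 7], C = [May 8, May 21].
Actual relation of K to C: before.
Asked whether 'before' holds → Yes.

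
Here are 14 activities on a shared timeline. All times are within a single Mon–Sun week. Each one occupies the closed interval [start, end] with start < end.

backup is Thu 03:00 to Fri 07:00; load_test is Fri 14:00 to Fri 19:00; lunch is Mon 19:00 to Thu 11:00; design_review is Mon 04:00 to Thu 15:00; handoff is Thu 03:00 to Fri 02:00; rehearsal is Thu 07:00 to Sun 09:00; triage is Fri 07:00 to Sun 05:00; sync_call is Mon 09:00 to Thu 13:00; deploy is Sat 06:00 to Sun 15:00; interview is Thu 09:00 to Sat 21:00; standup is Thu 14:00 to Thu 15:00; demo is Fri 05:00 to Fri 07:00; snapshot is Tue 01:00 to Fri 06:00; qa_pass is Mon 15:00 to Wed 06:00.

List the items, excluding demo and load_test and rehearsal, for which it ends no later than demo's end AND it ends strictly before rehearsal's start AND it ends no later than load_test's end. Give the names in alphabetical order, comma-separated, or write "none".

Conditions: its end is no later than demo's end (X.end <= Fri 07:00) AND its end is strictly before rehearsal's start (X.end < Thu 07:00) AND its end is no later than load_test's end (X.end <= Fri 19:00).
backup: end Fri 07:00 <= Fri 07:00? ✓; end Fri 07:00 < Thu 07:00? ✗; end Fri 07:00 <= Fri 19:00? ✓ → no.
deploy: end Sun 15:00 <= Fri 07:00? ✗; end Sun 15:00 < Thu 07:00? ✗; end Sun 15:00 <= Fri 19:00? ✗ → no.
design_review: end Thu 15:00 <= Fri 07:00? ✓; end Thu 15:00 < Thu 07:00? ✗; end Thu 15:00 <= Fri 19:00? ✓ → no.
handoff: end Fri 02:00 <= Fri 07:00? ✓; end Fri 02:00 < Thu 07:00? ✗; end Fri 02:00 <= Fri 19:00? ✓ → no.
interview: end Sat 21:00 <= Fri 07:00? ✗; end Sat 21:00 < Thu 07:00? ✗; end Sat 21:00 <= Fri 19:00? ✗ → no.
lunch: end Thu 11:00 <= Fri 07:00? ✓; end Thu 11:00 < Thu 07:00? ✗; end Thu 11:00 <= Fri 19:00? ✓ → no.
qa_pass: end Wed 06:00 <= Fri 07:00? ✓; end Wed 06:00 < Thu 07:00? ✓; end Wed 06:00 <= Fri 19:00? ✓ → yes.
snapshot: end Fri 06:00 <= Fri 07:00? ✓; end Fri 06:00 < Thu 07:00? ✗; end Fri 06:00 <= Fri 19:00? ✓ → no.
standup: end Thu 15:00 <= Fri 07:00? ✓; end Thu 15:00 < Thu 07:00? ✗; end Thu 15:00 <= Fri 19:00? ✓ → no.
sync_call: end Thu 13:00 <= Fri 07:00? ✓; end Thu 13:00 < Thu 07:00? ✗; end Thu 13:00 <= Fri 19:00? ✓ → no.
triage: end Sun 05:00 <= Fri 07:00? ✗; end Sun 05:00 < Thu 07:00? ✗; end Sun 05:00 <= Fri 19:00? ✗ → no.
Result: qa_pass.

qa_pass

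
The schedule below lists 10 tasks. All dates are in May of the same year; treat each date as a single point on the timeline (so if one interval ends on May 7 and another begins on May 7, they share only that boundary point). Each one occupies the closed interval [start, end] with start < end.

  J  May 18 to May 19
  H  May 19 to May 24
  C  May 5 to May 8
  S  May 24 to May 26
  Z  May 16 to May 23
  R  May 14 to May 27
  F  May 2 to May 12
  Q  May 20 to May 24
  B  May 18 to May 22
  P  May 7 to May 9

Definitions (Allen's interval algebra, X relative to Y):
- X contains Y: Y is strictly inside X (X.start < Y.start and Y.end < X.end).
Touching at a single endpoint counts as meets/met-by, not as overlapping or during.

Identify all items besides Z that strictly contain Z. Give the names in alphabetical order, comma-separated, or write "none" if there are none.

R

Target Z = [May 16, May 23].
B [May 18, May 22] → during → no.
C [May 5, May 8] → before → no.
F [May 2, May 12] → before → no.
H [May 19, May 24] → overlapped-by → no.
J [May 18, May 19] → during → no.
P [May 7, May 9] → before → no.
Q [May 20, May 24] → overlapped-by → no.
R [May 14, May 27] → contains → yes.
S [May 24, May 26] → after → no.
Result: R.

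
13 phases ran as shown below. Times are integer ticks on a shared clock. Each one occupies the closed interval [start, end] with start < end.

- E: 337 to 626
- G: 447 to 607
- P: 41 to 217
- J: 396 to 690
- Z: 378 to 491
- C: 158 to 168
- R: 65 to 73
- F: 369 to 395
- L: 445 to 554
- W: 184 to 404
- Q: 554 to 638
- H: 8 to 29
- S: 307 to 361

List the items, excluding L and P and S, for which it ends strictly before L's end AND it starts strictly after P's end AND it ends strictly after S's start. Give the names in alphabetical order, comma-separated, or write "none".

Conditions: its end is strictly before L's end (X.end < 554) AND its start is strictly after P's end (X.start > 217) AND its end is strictly after S's start (X.end > 307).
C: end 168 < 554? ✓; start 158 > 217? ✗; end 168 > 307? ✗ → no.
E: end 626 < 554? ✗; start 337 > 217? ✓; end 626 > 307? ✓ → no.
F: end 395 < 554? ✓; start 369 > 217? ✓; end 395 > 307? ✓ → yes.
G: end 607 < 554? ✗; start 447 > 217? ✓; end 607 > 307? ✓ → no.
H: end 29 < 554? ✓; start 8 > 217? ✗; end 29 > 307? ✗ → no.
J: end 690 < 554? ✗; start 396 > 217? ✓; end 690 > 307? ✓ → no.
Q: end 638 < 554? ✗; start 554 > 217? ✓; end 638 > 307? ✓ → no.
R: end 73 < 554? ✓; start 65 > 217? ✗; end 73 > 307? ✗ → no.
W: end 404 < 554? ✓; start 184 > 217? ✗; end 404 > 307? ✓ → no.
Z: end 491 < 554? ✓; start 378 > 217? ✓; end 491 > 307? ✓ → yes.
Result: F, Z.

F, Z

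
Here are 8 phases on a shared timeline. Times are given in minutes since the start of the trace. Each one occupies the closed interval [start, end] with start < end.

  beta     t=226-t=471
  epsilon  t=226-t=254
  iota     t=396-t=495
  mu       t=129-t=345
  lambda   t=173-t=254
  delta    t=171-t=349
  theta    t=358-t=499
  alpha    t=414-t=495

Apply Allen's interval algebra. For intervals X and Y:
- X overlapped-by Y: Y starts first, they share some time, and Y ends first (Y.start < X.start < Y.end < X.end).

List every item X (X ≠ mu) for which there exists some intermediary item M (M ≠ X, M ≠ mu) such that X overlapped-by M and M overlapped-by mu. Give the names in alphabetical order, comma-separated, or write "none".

Target mu = [t=129, t=345].
Intermediaries M with M overlapped-by mu: beta, delta.
Via beta — items with X overlapped-by beta: alpha, iota, theta.
Via delta — items with X overlapped-by delta: beta.
Union: alpha, beta, iota, theta.

alpha, beta, iota, theta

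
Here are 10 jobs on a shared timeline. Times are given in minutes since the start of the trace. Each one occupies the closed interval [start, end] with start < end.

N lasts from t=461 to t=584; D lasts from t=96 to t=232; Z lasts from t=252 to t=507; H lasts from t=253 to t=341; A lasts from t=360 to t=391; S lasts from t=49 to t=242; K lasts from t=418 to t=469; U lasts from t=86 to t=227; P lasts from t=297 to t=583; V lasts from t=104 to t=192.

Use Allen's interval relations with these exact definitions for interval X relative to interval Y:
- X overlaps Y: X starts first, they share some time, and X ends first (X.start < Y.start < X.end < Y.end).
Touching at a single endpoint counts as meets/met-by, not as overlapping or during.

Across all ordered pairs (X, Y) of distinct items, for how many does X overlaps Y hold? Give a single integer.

Checking all 90 ordered pairs for relation 'overlaps'; matching pairs in alphabetical order:
(H, P): H overlaps P ✓
(K, N): K overlaps N ✓
(P, N): P overlaps N ✓
(U, D): U overlaps D ✓
(Z, N): Z overlaps N ✓
(Z, P): Z overlaps P ✓
Count: 6.

6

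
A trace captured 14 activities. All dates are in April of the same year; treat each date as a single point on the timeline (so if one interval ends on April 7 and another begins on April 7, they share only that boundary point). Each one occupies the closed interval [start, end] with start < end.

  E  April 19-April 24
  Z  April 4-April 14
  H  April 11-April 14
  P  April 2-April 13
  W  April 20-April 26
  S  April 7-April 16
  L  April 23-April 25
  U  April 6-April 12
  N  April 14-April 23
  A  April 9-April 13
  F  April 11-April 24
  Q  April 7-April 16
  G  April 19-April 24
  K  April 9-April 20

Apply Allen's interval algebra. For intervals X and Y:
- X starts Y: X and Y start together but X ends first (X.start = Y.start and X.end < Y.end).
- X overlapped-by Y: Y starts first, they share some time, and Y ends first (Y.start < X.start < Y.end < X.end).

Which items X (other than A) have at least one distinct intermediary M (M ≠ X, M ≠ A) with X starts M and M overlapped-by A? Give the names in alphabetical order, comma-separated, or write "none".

H

Target A = [April 9, April 13].
Intermediaries M with M overlapped-by A: F, H.
Via F — items with X starts F: H.
Via H — items with X starts H: none.
Union: H.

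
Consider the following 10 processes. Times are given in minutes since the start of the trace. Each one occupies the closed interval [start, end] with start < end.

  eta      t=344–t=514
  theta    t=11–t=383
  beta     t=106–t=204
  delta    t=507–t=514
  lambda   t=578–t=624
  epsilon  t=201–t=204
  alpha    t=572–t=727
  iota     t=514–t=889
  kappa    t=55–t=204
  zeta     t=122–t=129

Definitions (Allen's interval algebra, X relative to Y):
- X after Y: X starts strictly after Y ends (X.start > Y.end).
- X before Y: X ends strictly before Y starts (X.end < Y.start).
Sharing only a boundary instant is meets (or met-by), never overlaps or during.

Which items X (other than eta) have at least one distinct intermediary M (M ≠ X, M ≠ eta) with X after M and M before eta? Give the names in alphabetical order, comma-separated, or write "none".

alpha, delta, epsilon, iota, lambda

Target eta = [t=344, t=514].
Intermediaries M with M before eta: beta, epsilon, kappa, zeta.
Via beta — items with X after beta: alpha, delta, iota, lambda.
Via epsilon — items with X after epsilon: alpha, delta, iota, lambda.
Via kappa — items with X after kappa: alpha, delta, iota, lambda.
Via zeta — items with X after zeta: alpha, delta, epsilon, iota, lambda.
Union: alpha, delta, epsilon, iota, lambda.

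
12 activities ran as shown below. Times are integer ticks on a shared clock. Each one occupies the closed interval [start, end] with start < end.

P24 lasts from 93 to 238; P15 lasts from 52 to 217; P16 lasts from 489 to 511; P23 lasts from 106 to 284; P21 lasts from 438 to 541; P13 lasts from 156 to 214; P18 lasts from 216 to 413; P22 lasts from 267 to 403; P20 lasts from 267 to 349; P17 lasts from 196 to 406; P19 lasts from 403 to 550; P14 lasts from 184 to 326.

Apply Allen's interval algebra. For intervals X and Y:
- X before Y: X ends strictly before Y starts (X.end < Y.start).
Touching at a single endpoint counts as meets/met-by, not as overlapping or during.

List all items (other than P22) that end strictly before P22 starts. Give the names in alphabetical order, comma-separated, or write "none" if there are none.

P13, P15, P24

Target P22 = [267, 403].
P13 [156, 214] → before → yes.
P14 [184, 326] → overlaps → no.
P15 [52, 217] → before → yes.
P16 [489, 511] → after → no.
P17 [196, 406] → contains → no.
P18 [216, 413] → contains → no.
P19 [403, 550] → met-by → no.
P20 [267, 349] → starts → no.
P21 [438, 541] → after → no.
P23 [106, 284] → overlaps → no.
P24 [93, 238] → before → yes.
Result: P13, P15, P24.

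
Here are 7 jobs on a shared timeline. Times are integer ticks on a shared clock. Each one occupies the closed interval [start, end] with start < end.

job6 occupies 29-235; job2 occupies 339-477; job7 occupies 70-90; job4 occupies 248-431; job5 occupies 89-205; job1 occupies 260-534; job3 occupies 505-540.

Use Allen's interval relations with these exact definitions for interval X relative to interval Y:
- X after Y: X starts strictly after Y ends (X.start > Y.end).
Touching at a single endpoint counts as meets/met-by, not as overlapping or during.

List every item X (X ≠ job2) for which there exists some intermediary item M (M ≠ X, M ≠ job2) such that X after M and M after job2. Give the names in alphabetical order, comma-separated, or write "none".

Target job2 = [339, 477].
Intermediaries M with M after job2: job3.
Via job3 — items with X after job3: none.
Union: none.

none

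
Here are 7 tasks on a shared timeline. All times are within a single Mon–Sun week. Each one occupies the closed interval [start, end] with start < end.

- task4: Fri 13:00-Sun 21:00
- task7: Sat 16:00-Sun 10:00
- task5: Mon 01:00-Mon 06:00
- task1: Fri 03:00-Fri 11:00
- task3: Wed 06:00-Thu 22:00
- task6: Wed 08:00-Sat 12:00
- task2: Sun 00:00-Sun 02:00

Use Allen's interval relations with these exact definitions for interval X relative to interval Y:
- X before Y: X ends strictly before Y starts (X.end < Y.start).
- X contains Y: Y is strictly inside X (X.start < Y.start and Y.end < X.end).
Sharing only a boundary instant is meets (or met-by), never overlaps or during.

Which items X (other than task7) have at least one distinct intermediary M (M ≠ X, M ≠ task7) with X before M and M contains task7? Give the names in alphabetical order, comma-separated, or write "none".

task1, task3, task5

Target task7 = [Sat 16:00, Sun 10:00].
Intermediaries M with M contains task7: task4.
Via task4 — items with X before task4: task1, task3, task5.
Union: task1, task3, task5.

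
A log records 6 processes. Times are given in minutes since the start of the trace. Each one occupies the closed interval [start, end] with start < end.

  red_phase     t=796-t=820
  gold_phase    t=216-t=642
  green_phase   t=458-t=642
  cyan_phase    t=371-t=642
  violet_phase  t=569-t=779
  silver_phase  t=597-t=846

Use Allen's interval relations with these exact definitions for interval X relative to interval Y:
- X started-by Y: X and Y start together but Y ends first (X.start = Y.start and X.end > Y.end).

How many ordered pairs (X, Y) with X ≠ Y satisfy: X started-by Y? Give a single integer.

Checking all 30 ordered pairs for relation 'started-by'; matching pairs in alphabetical order:
No pair satisfies it.
Count: 0.

0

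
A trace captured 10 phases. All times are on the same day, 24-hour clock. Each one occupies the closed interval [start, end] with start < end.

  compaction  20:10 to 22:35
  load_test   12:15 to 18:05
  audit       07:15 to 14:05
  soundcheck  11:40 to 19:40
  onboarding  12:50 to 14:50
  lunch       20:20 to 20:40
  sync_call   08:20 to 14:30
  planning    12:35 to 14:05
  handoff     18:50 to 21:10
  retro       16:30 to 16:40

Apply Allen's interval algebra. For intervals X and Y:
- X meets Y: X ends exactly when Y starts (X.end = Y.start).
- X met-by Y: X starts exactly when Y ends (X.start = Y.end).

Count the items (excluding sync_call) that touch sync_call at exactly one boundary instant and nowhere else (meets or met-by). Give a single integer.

Target sync_call = [08:20, 14:30].
audit [07:15, 14:05] → overlaps → no.
compaction [20:10, 22:35] → after → no.
handoff [18:50, 21:10] → after → no.
load_test [12:15, 18:05] → overlapped-by → no.
lunch [20:20, 20:40] → after → no.
onboarding [12:50, 14:50] → overlapped-by → no.
planning [12:35, 14:05] → during → no.
retro [16:30, 16:40] → after → no.
soundcheck [11:40, 19:40] → overlapped-by → no.
Total: 0.

0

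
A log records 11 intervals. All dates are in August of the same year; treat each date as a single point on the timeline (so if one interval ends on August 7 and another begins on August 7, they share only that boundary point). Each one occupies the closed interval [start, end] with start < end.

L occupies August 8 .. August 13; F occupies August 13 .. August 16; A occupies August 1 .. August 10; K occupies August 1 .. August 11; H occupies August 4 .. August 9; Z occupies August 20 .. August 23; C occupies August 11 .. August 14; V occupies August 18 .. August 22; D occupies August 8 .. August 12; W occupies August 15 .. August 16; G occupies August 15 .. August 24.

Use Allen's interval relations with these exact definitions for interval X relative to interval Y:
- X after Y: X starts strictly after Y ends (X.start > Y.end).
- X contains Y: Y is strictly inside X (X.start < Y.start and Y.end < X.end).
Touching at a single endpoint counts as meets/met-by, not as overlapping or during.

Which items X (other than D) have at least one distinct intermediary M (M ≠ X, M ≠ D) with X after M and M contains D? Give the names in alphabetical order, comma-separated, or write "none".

Target D = [August 8, August 12].
Intermediaries M with M contains D: none.
Union: none.

none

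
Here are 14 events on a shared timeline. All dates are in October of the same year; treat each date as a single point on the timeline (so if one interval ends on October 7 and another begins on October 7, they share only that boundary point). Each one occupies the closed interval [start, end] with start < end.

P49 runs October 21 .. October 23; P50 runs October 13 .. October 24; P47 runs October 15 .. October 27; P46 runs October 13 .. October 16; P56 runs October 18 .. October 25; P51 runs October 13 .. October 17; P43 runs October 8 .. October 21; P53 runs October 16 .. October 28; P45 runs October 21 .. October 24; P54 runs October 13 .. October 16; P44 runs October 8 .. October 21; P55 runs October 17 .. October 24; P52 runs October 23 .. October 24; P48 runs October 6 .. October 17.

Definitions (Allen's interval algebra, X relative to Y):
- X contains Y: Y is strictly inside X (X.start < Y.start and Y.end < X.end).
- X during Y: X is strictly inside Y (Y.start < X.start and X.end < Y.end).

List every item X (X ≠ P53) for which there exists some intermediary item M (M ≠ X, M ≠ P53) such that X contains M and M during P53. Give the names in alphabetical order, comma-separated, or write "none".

Target P53 = [October 16, October 28].
Intermediaries M with M during P53: P45, P49, P52, P55, P56.
Via P45 — items with X contains P45: P47, P56.
Via P49 — items with X contains P49: P47, P50, P55, P56.
Via P52 — items with X contains P52: P47, P56.
Via P55 — items with X contains P55: P47.
Via P56 — items with X contains P56: P47.
Union: P47, P50, P55, P56.

P47, P50, P55, P56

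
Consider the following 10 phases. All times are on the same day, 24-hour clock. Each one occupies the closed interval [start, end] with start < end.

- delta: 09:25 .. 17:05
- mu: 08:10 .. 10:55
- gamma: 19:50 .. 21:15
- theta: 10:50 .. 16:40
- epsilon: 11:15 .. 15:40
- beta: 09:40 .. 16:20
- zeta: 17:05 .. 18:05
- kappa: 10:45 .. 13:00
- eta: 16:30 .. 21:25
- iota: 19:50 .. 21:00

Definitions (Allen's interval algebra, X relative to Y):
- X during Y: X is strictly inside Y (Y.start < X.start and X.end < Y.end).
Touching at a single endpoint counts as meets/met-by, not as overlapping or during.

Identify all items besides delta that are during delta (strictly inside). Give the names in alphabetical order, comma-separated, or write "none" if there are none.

Target delta = [09:25, 17:05].
beta [09:40, 16:20] → during → yes.
epsilon [11:15, 15:40] → during → yes.
eta [16:30, 21:25] → overlapped-by → no.
gamma [19:50, 21:15] → after → no.
iota [19:50, 21:00] → after → no.
kappa [10:45, 13:00] → during → yes.
mu [08:10, 10:55] → overlaps → no.
theta [10:50, 16:40] → during → yes.
zeta [17:05, 18:05] → met-by → no.
Result: beta, epsilon, kappa, theta.

beta, epsilon, kappa, theta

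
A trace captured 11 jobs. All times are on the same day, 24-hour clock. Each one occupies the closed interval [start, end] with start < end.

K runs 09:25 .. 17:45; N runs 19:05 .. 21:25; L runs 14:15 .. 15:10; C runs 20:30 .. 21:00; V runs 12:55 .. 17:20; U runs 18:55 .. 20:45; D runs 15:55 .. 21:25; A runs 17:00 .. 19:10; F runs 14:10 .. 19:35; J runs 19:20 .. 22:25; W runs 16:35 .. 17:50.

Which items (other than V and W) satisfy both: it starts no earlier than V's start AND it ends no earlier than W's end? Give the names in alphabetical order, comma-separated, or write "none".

Conditions: its start is no earlier than V's start (X.start >= 12:55) AND its end is no earlier than W's end (X.end >= 17:50).
A: start 17:00 >= 12:55? ✓; end 19:10 >= 17:50? ✓ → yes.
C: start 20:30 >= 12:55? ✓; end 21:00 >= 17:50? ✓ → yes.
D: start 15:55 >= 12:55? ✓; end 21:25 >= 17:50? ✓ → yes.
F: start 14:10 >= 12:55? ✓; end 19:35 >= 17:50? ✓ → yes.
J: start 19:20 >= 12:55? ✓; end 22:25 >= 17:50? ✓ → yes.
K: start 09:25 >= 12:55? ✗; end 17:45 >= 17:50? ✗ → no.
L: start 14:15 >= 12:55? ✓; end 15:10 >= 17:50? ✗ → no.
N: start 19:05 >= 12:55? ✓; end 21:25 >= 17:50? ✓ → yes.
U: start 18:55 >= 12:55? ✓; end 20:45 >= 17:50? ✓ → yes.
Result: A, C, D, F, J, N, U.

A, C, D, F, J, N, U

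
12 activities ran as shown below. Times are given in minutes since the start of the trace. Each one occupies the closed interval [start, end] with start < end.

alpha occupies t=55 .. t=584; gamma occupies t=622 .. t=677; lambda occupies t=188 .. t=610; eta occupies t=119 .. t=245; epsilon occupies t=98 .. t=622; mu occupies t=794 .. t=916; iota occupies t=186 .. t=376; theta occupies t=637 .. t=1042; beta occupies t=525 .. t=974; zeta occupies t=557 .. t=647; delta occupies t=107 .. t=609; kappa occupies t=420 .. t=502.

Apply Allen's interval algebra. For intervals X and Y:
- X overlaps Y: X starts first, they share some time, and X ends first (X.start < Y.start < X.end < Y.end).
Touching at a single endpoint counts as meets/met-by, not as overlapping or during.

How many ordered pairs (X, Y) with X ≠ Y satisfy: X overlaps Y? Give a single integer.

Checking all 132 ordered pairs for relation 'overlaps'; matching pairs in alphabetical order:
(alpha, beta): alpha overlaps beta ✓
(alpha, delta): alpha overlaps delta ✓
(alpha, epsilon): alpha overlaps epsilon ✓
(alpha, lambda): alpha overlaps lambda ✓
(alpha, zeta): alpha overlaps zeta ✓
(beta, theta): beta overlaps theta ✓
(delta, beta): delta overlaps beta ✓
(delta, lambda): delta overlaps lambda ✓
(delta, zeta): delta overlaps zeta ✓
(epsilon, beta): epsilon overlaps beta ✓
(epsilon, zeta): epsilon overlaps zeta ✓
(eta, iota): eta overlaps iota ✓
(eta, lambda): eta overlaps lambda ✓
(gamma, theta): gamma overlaps theta ✓
(iota, lambda): iota overlaps lambda ✓
(lambda, beta): lambda overlaps beta ✓
(lambda, zeta): lambda overlaps zeta ✓
(zeta, gamma): zeta overlaps gamma ✓
(zeta, theta): zeta overlaps theta ✓
Count: 19.

19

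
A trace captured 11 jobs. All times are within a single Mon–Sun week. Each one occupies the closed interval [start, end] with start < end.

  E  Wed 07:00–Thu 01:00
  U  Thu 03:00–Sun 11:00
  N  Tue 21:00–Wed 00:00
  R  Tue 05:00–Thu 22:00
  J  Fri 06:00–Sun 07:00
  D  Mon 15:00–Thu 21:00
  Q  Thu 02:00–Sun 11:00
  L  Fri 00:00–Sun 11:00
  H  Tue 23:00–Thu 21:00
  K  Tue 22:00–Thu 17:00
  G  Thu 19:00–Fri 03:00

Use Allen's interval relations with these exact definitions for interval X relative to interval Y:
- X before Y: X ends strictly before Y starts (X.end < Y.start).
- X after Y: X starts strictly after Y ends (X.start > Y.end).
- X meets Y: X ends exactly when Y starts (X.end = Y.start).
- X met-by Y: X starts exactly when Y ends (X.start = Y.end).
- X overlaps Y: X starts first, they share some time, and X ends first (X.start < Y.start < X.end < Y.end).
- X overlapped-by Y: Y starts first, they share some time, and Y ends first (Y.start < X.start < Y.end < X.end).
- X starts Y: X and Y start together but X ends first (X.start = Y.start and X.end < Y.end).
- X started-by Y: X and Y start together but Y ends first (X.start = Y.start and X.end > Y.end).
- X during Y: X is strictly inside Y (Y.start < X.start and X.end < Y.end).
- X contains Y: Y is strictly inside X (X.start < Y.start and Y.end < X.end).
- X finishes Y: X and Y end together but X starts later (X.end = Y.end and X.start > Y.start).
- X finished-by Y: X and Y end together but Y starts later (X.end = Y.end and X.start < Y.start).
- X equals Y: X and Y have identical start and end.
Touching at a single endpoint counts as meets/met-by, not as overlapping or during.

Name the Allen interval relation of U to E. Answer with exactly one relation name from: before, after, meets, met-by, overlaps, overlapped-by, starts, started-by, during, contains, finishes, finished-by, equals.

after

U = [Thu 03:00, Sun 11:00]; E = [Wed 07:00, Thu 01:00].
Compare endpoints: U.start > E.start, U.start > E.end, U.end > E.start, U.end > E.end.
That pattern is 'after'.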